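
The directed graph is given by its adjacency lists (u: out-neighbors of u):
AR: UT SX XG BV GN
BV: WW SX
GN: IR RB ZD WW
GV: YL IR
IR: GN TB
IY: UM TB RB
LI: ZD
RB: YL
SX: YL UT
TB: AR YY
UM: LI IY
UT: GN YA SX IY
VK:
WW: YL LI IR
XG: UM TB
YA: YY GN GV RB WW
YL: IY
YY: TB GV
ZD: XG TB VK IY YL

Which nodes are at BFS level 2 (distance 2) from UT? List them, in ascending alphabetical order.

Level 0: UT
Level 1: GN, IY, SX, YA
Level 2: GV, IR, RB, TB, UM, WW, YL, YY, ZD
Level 3: AR, LI, VK, XG
Level 4: BV

GV, IR, RB, TB, UM, WW, YL, YY, ZD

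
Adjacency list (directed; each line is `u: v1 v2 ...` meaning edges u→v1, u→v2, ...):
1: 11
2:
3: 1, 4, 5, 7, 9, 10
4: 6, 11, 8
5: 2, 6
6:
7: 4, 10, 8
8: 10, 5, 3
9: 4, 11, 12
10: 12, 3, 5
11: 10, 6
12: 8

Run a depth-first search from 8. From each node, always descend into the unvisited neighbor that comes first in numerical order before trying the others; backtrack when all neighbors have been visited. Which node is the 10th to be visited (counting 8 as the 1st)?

Visit 8
8 → 3
3 → 1
1 → 11
11 → 6
11 → 10
10 → 5
5 → 2
10 → 12
3 → 4
3 → 7
3 → 9

Visit order: 8, 3, 1, 11, 6, 10, 5, 2, 12, 4, 7, 9

4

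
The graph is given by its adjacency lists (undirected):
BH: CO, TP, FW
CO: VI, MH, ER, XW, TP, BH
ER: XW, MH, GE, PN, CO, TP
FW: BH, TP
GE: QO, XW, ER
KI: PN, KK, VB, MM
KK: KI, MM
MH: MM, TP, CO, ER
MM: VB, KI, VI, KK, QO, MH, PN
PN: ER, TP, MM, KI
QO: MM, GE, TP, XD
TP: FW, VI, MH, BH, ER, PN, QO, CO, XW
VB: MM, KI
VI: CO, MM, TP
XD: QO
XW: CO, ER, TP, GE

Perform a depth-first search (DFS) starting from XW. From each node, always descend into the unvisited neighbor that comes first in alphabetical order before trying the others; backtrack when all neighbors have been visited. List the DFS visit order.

Visit XW
XW → CO
CO → BH
BH → FW
FW → TP
TP → ER
ER → GE
GE → QO
QO → MM
MM → KI
KI → KK
KI → PN
KI → VB
MM → MH
MM → VI
QO → XD

XW CO BH FW TP ER GE QO MM KI KK PN VB MH VI XD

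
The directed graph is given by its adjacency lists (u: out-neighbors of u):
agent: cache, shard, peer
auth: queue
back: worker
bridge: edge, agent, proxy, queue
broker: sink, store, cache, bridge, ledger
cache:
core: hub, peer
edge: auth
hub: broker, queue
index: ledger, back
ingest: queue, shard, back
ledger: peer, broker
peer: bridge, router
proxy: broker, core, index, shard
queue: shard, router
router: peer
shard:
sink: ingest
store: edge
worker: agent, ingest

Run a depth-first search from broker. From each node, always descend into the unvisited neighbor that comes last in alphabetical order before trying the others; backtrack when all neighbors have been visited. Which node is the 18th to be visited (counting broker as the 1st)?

core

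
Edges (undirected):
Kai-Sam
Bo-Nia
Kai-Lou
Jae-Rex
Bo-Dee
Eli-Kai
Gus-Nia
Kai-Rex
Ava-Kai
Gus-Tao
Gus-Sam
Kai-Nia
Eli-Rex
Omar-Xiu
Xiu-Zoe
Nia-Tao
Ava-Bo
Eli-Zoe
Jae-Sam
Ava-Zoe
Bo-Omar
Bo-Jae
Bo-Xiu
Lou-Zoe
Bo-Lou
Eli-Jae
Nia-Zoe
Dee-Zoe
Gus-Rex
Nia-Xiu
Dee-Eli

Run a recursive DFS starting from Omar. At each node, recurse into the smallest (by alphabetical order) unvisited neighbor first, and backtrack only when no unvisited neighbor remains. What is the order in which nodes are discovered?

Omar → Bo → Ava → Kai → Eli → Dee → Zoe → Lou → Nia → Gus → Rex → Jae → Sam → Tao → Xiu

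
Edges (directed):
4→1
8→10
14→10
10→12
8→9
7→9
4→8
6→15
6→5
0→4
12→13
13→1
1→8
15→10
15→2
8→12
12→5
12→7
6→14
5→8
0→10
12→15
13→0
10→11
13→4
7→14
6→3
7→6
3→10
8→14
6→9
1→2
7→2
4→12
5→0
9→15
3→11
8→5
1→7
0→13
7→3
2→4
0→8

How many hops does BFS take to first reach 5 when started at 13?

Level 0: 13
Level 1: 0, 1, 4
Level 2: 2, 7, 8, 10, 12
Level 3: 3, 5, 6, 9, 11, 14, 15
5 first appears at level 3.

3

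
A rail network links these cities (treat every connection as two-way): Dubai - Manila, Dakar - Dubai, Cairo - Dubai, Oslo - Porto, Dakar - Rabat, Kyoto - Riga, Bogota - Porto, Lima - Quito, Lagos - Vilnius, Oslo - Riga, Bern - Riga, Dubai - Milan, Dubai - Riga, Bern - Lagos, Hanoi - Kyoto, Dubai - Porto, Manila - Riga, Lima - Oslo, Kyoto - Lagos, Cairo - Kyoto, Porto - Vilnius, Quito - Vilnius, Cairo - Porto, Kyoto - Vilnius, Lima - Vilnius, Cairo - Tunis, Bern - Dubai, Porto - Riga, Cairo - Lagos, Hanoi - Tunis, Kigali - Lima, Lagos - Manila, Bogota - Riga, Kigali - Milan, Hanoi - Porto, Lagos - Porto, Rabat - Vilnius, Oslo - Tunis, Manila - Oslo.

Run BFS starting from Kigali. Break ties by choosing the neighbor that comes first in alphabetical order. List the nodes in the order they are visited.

Kigali, Lima, Milan, Oslo, Quito, Vilnius, Dubai, Manila, Porto, Riga, Tunis, Kyoto, Lagos, Rabat, Bern, Cairo, Dakar, Bogota, Hanoi

Visit Kigali; enqueue Lima, Milan → queue [Lima, Milan]
Visit Lima; enqueue Oslo, Quito, Vilnius → queue [Milan, Oslo, Quito, Vilnius]
Visit Milan; enqueue Dubai → queue [Oslo, Quito, Vilnius, Dubai]
Visit Oslo; enqueue Manila, Porto, Riga, Tunis → queue [Quito, Vilnius, Dubai, Manila, Porto, Riga, Tunis]
Visit Quito → queue [Vilnius, Dubai, Manila, Porto, Riga, Tunis]
Visit Vilnius; enqueue Kyoto, Lagos, Rabat → queue [Dubai, Manila, Porto, Riga, Tunis, Kyoto, Lagos, Rabat]
Visit Dubai; enqueue Bern, Cairo, Dakar → queue [Manila, Porto, Riga, Tunis, Kyoto, Lagos, Rabat, Bern, Cairo, Dakar]
Visit Manila → queue [Porto, Riga, Tunis, Kyoto, Lagos, Rabat, Bern, Cairo, Dakar]
Visit Porto; enqueue Bogota, Hanoi → queue [Riga, Tunis, Kyoto, Lagos, Rabat, Bern, Cairo, Dakar, Bogota, Hanoi]
Visit Riga → queue [Tunis, Kyoto, Lagos, Rabat, Bern, Cairo, Dakar, Bogota, Hanoi]
Visit Tunis → queue [Kyoto, Lagos, Rabat, Bern, Cairo, Dakar, Bogota, Hanoi]
Visit Kyoto → queue [Lagos, Rabat, Bern, Cairo, Dakar, Bogota, Hanoi]
Visit Lagos → queue [Rabat, Bern, Cairo, Dakar, Bogota, Hanoi]
Visit Rabat → queue [Bern, Cairo, Dakar, Bogota, Hanoi]
Visit Bern → queue [Cairo, Dakar, Bogota, Hanoi]
Visit Cairo → queue [Dakar, Bogota, Hanoi]
Visit Dakar → queue [Bogota, Hanoi]
Visit Bogota → queue [Hanoi]
Visit Hanoi → queue []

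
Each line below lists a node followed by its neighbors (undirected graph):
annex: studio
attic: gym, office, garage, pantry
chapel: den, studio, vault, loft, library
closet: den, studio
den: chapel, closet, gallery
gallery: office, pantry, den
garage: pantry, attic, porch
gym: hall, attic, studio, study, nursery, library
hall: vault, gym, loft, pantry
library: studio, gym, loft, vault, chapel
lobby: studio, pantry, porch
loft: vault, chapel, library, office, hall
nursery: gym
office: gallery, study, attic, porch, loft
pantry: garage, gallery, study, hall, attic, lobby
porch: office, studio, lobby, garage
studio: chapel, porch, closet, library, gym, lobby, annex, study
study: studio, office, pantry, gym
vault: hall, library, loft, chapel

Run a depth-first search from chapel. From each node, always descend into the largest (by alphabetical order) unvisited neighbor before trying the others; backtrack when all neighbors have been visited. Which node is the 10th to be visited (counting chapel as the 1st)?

Visit chapel
chapel → vault
vault → loft
loft → office
office → study
study → studio
studio → porch
porch → lobby
lobby → pantry
pantry → hall
hall → gym
gym → nursery
gym → library
gym → attic
attic → garage
pantry → gallery
gallery → den
den → closet
studio → annex

Visit order: chapel, vault, loft, office, study, studio, porch, lobby, pantry, hall, gym, nursery, library, attic, garage, gallery, den, closet, annex

hall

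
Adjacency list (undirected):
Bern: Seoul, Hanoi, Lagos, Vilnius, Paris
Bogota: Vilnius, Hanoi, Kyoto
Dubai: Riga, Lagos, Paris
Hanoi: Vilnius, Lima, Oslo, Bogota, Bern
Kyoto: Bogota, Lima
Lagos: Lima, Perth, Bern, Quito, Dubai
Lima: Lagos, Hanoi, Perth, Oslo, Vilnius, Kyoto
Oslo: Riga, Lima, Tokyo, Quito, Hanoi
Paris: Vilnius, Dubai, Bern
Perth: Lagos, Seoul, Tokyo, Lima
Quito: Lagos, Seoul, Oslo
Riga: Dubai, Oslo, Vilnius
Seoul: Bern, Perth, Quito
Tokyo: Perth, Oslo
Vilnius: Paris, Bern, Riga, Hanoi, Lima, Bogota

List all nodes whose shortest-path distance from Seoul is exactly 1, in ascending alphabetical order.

Bern, Perth, Quito

Level 0: Seoul
Level 1: Bern, Perth, Quito
Level 2: Hanoi, Lagos, Lima, Oslo, Paris, Tokyo, Vilnius
Level 3: Bogota, Dubai, Kyoto, Riga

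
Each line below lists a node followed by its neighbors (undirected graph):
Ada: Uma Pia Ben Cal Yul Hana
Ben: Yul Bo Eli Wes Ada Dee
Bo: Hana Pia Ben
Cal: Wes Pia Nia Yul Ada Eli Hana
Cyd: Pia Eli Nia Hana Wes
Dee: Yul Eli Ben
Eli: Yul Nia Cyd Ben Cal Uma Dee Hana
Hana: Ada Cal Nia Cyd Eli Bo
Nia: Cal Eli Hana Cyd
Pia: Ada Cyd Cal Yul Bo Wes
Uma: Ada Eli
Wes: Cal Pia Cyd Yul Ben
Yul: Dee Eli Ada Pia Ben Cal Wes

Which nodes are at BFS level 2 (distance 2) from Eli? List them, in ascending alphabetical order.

Ada, Bo, Pia, Wes

Level 0: Eli
Level 1: Ben, Cal, Cyd, Dee, Hana, Nia, Uma, Yul
Level 2: Ada, Bo, Pia, Wes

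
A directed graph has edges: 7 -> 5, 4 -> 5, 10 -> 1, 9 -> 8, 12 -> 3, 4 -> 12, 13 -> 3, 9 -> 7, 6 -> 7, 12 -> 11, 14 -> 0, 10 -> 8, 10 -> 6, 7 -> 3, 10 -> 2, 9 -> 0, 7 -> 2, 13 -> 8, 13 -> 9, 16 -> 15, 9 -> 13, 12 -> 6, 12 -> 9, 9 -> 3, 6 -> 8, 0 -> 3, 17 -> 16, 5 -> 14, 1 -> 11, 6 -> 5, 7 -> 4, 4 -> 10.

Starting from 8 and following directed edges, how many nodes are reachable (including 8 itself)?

1

BFS from 8 visits: 8
Reachable nodes: 1 of 18 total.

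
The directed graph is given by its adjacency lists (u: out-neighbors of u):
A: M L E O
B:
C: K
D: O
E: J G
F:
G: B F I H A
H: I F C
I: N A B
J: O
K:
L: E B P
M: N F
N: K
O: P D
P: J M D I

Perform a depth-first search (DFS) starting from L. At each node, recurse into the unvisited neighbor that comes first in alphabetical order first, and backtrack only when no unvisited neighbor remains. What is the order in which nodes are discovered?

L -> B -> E -> G -> A -> M -> F -> N -> K -> O -> D -> P -> I -> J -> H -> C

Visit L
L → B
L → E
E → G
G → A
A → M
M → F
M → N
N → K
A → O
O → D
O → P
P → I
P → J
G → H
H → C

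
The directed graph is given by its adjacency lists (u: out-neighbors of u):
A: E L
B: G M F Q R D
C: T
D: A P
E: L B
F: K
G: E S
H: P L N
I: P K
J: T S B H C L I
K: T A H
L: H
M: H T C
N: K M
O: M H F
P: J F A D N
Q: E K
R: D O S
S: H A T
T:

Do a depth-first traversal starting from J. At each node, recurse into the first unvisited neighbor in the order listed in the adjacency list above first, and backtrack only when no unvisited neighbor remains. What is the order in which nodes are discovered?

J T S H P F K A E L B G M C Q R D O N I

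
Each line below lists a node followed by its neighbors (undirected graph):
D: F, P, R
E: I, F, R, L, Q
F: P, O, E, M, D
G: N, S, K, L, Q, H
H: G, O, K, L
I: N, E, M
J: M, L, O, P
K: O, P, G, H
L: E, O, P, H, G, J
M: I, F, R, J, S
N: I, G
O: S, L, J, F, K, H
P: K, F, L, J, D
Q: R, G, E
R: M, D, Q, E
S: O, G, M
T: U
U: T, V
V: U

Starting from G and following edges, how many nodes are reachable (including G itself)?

BFS from G visits: G, H, K, L, N, Q, S, O, P, E, J, I, R, M, F, D
Reachable nodes: 16 of 19 total.

16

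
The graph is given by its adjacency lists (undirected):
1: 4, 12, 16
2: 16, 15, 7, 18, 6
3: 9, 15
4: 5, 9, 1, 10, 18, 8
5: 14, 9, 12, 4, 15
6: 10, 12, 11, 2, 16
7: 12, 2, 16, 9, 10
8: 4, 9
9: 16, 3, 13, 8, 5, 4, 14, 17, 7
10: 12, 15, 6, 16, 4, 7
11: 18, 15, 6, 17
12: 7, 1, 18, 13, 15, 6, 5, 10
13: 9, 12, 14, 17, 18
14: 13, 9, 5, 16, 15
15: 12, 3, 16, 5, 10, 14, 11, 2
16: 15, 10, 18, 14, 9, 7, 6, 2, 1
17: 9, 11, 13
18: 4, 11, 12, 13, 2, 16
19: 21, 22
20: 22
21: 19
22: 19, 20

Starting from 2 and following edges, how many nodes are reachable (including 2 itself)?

18

BFS from 2 visits: 2, 16, 15, 7, 18, 6, 10, 14, 9, 1, 12, 3, 5, 11, 4, 13, 8, 17
Reachable nodes: 18 of 22 total.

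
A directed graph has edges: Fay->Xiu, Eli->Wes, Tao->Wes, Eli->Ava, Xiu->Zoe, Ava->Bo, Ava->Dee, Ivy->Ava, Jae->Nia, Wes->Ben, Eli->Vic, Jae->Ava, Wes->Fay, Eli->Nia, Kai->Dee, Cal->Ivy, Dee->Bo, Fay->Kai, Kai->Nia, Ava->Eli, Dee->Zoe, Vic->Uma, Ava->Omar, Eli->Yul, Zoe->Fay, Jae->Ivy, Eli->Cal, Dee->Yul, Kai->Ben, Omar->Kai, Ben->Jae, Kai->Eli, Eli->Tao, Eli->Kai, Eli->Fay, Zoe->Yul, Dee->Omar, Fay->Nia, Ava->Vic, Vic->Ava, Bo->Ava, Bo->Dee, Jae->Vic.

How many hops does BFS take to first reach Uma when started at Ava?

Level 0: Ava
Level 1: Bo, Dee, Eli, Omar, Vic
Level 2: Cal, Fay, Kai, Nia, Tao, Uma, Wes, Yul, Zoe
Level 3: Ben, Ivy, Xiu
Level 4: Jae
Uma first appears at level 2.

2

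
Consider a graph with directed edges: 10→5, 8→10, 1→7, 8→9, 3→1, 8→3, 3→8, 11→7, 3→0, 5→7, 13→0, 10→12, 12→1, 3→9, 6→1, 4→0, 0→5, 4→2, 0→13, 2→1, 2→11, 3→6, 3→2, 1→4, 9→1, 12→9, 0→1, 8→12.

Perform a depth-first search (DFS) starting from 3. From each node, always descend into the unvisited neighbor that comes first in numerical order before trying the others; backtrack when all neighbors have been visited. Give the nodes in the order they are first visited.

3, 0, 1, 4, 2, 11, 7, 5, 13, 6, 8, 9, 10, 12

Visit 3
3 → 0
0 → 1
1 → 4
4 → 2
2 → 11
11 → 7
0 → 5
0 → 13
3 → 6
3 → 8
8 → 9
8 → 10
10 → 12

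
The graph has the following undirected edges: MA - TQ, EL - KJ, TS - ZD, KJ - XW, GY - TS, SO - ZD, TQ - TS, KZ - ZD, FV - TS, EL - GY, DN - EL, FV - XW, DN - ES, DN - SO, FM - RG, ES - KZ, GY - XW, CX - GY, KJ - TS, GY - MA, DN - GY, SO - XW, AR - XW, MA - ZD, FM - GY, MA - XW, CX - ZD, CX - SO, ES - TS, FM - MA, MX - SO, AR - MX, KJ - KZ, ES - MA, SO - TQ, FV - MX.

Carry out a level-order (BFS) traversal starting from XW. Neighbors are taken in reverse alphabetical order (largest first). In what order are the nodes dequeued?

XW, SO, MA, KJ, GY, FV, AR, ZD, TQ, MX, DN, CX, FM, ES, TS, KZ, EL, RG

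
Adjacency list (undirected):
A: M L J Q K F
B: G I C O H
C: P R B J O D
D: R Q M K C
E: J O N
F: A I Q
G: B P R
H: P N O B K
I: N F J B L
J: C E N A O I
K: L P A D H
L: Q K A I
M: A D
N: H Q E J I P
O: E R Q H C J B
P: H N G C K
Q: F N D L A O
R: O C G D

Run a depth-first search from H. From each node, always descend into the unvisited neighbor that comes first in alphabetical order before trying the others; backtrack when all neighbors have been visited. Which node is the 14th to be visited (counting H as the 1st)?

Visit H
H → B
B → C
C → D
D → K
K → A
A → F
F → I
I → J
J → E
E → N
N → P
P → G
G → R
R → O
O → Q
Q → L
A → M

Visit order: H, B, C, D, K, A, F, I, J, E, N, P, G, R, O, Q, L, M

R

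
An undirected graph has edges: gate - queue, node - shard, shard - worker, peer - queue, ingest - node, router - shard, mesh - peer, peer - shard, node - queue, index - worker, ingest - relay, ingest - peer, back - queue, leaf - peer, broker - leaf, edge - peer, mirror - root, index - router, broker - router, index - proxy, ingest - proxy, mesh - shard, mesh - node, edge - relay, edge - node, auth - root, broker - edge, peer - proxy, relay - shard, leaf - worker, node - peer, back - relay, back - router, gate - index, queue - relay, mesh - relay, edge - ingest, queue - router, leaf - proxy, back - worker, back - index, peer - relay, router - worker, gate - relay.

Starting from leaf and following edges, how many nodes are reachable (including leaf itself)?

16

BFS from leaf visits: leaf, broker, peer, proxy, worker, edge, router, ingest, mesh, node, queue, relay, shard, index, back, gate
Reachable nodes: 16 of 19 total.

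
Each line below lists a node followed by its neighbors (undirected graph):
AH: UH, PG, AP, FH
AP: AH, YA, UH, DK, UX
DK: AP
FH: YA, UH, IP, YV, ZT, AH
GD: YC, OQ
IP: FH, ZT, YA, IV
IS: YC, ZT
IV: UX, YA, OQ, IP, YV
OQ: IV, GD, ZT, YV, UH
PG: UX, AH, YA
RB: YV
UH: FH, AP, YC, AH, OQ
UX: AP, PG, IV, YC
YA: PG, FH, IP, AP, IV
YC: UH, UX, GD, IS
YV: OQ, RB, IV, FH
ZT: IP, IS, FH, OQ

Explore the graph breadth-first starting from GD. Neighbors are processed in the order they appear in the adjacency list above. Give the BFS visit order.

Visit GD; enqueue YC, OQ → queue [YC, OQ]
Visit YC; enqueue UH, UX, IS → queue [OQ, UH, UX, IS]
Visit OQ; enqueue IV, ZT, YV → queue [UH, UX, IS, IV, ZT, YV]
Visit UH; enqueue FH, AP, AH → queue [UX, IS, IV, ZT, YV, FH, AP, AH]
Visit UX; enqueue PG → queue [IS, IV, ZT, YV, FH, AP, AH, PG]
Visit IS → queue [IV, ZT, YV, FH, AP, AH, PG]
Visit IV; enqueue YA, IP → queue [ZT, YV, FH, AP, AH, PG, YA, IP]
Visit ZT → queue [YV, FH, AP, AH, PG, YA, IP]
Visit YV; enqueue RB → queue [FH, AP, AH, PG, YA, IP, RB]
Visit FH → queue [AP, AH, PG, YA, IP, RB]
Visit AP; enqueue DK → queue [AH, PG, YA, IP, RB, DK]
Visit AH → queue [PG, YA, IP, RB, DK]
Visit PG → queue [YA, IP, RB, DK]
Visit YA → queue [IP, RB, DK]
Visit IP → queue [RB, DK]
Visit RB → queue [DK]
Visit DK → queue []

GD, YC, OQ, UH, UX, IS, IV, ZT, YV, FH, AP, AH, PG, YA, IP, RB, DK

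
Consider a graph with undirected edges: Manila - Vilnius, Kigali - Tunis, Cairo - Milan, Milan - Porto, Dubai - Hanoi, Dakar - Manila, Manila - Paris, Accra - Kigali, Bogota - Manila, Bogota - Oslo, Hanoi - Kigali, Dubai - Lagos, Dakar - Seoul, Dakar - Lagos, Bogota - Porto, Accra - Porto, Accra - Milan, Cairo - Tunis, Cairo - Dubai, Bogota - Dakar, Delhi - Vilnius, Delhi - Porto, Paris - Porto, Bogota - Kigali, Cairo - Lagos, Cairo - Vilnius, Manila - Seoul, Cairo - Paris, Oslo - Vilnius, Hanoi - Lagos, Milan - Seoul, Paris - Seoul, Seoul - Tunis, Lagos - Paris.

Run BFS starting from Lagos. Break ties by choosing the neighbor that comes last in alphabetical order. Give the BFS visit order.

Lagos Paris Hanoi Dubai Dakar Cairo Seoul Porto Manila Kigali Bogota Vilnius Tunis Milan Delhi Accra Oslo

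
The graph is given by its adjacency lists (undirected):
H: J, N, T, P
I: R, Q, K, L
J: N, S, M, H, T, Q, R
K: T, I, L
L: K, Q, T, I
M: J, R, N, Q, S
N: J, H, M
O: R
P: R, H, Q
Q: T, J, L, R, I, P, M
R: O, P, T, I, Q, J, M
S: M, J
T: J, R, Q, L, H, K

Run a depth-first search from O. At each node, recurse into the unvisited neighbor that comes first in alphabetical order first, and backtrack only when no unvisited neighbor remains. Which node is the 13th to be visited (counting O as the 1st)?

Visit O
O → R
R → I
I → K
K → L
L → Q
Q → J
J → H
H → N
N → M
M → S
H → P
H → T

Visit order: O, R, I, K, L, Q, J, H, N, M, S, P, T

T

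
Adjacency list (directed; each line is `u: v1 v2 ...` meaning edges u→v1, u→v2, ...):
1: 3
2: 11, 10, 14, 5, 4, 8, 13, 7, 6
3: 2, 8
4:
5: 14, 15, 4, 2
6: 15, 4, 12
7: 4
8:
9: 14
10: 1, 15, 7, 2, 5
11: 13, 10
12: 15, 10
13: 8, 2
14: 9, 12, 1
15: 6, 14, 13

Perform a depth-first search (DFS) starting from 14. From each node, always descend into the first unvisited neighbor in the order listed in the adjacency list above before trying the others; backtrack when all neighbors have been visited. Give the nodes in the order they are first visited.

14, 9, 12, 15, 6, 4, 13, 8, 2, 11, 10, 1, 3, 7, 5

Visit 14
14 → 9
14 → 12
12 → 15
15 → 6
6 → 4
15 → 13
13 → 8
13 → 2
2 → 11
11 → 10
10 → 1
1 → 3
10 → 7
10 → 5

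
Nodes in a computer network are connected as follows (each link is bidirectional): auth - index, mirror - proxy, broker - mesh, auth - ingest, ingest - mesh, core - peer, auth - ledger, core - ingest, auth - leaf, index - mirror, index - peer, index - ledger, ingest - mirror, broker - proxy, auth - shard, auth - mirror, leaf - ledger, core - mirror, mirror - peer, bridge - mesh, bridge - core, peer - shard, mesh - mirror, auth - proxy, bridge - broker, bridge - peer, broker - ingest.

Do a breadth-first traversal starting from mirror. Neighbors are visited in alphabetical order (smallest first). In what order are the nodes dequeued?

Visit mirror; enqueue auth, core, index, ingest, mesh, peer, proxy → queue [auth, core, index, ingest, mesh, peer, proxy]
Visit auth; enqueue leaf, ledger, shard → queue [core, index, ingest, mesh, peer, proxy, leaf, ledger, shard]
Visit core; enqueue bridge → queue [index, ingest, mesh, peer, proxy, leaf, ledger, shard, bridge]
Visit index → queue [ingest, mesh, peer, proxy, leaf, ledger, shard, bridge]
Visit ingest; enqueue broker → queue [mesh, peer, proxy, leaf, ledger, shard, bridge, broker]
Visit mesh → queue [peer, proxy, leaf, ledger, shard, bridge, broker]
Visit peer → queue [proxy, leaf, ledger, shard, bridge, broker]
Visit proxy → queue [leaf, ledger, shard, bridge, broker]
Visit leaf → queue [ledger, shard, bridge, broker]
Visit ledger → queue [shard, bridge, broker]
Visit shard → queue [bridge, broker]
Visit bridge → queue [broker]
Visit broker → queue []

mirror auth core index ingest mesh peer proxy leaf ledger shard bridge broker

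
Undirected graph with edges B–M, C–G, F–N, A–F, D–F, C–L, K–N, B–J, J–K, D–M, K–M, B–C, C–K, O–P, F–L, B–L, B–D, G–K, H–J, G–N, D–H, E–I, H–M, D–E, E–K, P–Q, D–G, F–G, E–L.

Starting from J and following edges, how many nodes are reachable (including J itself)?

14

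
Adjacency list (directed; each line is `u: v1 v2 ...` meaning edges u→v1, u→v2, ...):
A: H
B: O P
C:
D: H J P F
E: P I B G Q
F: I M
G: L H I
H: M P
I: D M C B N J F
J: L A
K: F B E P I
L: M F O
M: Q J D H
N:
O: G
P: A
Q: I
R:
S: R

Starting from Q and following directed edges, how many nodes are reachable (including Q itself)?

BFS from Q visits: Q, I, B, C, D, F, J, M, N, O, P, H, A, L, G
Reachable nodes: 15 of 19 total.

15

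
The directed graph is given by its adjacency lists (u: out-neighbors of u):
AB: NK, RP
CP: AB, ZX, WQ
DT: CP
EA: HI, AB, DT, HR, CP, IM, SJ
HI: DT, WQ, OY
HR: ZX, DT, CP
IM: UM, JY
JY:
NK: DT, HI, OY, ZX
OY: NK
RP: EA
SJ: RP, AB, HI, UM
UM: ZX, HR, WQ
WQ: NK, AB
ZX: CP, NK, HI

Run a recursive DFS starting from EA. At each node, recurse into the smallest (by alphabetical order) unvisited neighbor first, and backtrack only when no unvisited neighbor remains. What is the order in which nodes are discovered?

Visit EA
EA → AB
AB → NK
NK → DT
DT → CP
CP → WQ
CP → ZX
ZX → HI
HI → OY
AB → RP
EA → HR
EA → IM
IM → JY
IM → UM
EA → SJ

EA → AB → NK → DT → CP → WQ → ZX → HI → OY → RP → HR → IM → JY → UM → SJ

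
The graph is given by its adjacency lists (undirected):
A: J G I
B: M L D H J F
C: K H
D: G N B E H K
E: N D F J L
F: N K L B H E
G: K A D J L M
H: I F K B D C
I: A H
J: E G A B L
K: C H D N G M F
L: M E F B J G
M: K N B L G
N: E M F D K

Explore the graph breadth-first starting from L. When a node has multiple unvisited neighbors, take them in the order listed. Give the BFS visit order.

Visit L; enqueue M, E, F, B, J, G → queue [M, E, F, B, J, G]
Visit M; enqueue K, N → queue [E, F, B, J, G, K, N]
Visit E; enqueue D → queue [F, B, J, G, K, N, D]
Visit F; enqueue H → queue [B, J, G, K, N, D, H]
Visit B → queue [J, G, K, N, D, H]
Visit J; enqueue A → queue [G, K, N, D, H, A]
Visit G → queue [K, N, D, H, A]
Visit K; enqueue C → queue [N, D, H, A, C]
Visit N → queue [D, H, A, C]
Visit D → queue [H, A, C]
Visit H; enqueue I → queue [A, C, I]
Visit A → queue [C, I]
Visit C → queue [I]
Visit I → queue []

L, M, E, F, B, J, G, K, N, D, H, A, C, I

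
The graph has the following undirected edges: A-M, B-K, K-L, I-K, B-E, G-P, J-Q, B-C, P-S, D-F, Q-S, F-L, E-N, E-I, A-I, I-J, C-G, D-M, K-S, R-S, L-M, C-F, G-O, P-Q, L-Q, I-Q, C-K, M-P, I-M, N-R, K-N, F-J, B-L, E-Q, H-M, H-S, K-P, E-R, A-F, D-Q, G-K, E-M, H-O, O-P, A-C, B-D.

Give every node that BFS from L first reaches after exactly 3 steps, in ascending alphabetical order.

O, R

Level 0: L
Level 1: B, F, K, M, Q
Level 2: A, C, D, E, G, H, I, J, N, P, S
Level 3: O, R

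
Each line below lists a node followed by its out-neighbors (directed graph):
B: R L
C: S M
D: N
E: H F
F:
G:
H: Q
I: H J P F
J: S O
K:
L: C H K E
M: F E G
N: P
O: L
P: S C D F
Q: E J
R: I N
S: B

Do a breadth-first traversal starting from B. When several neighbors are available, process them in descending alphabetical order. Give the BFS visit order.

Visit B; enqueue R, L → queue [R, L]
Visit R; enqueue N, I → queue [L, N, I]
Visit L; enqueue K, H, E, C → queue [N, I, K, H, E, C]
Visit N; enqueue P → queue [I, K, H, E, C, P]
Visit I; enqueue J, F → queue [K, H, E, C, P, J, F]
Visit K → queue [H, E, C, P, J, F]
Visit H; enqueue Q → queue [E, C, P, J, F, Q]
Visit E → queue [C, P, J, F, Q]
Visit C; enqueue S, M → queue [P, J, F, Q, S, M]
Visit P; enqueue D → queue [J, F, Q, S, M, D]
Visit J; enqueue O → queue [F, Q, S, M, D, O]
Visit F → queue [Q, S, M, D, O]
Visit Q → queue [S, M, D, O]
Visit S → queue [M, D, O]
Visit M; enqueue G → queue [D, O, G]
Visit D → queue [O, G]
Visit O → queue [G]
Visit G → queue []

B -> R -> L -> N -> I -> K -> H -> E -> C -> P -> J -> F -> Q -> S -> M -> D -> O -> G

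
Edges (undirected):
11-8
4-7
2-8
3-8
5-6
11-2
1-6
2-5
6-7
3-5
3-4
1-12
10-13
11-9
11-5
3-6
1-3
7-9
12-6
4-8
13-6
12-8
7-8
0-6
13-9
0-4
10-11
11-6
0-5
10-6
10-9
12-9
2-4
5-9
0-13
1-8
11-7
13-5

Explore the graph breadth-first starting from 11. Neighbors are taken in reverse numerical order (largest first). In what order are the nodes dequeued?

11, 10, 9, 8, 7, 6, 5, 2, 13, 12, 4, 3, 1, 0

Visit 11; enqueue 10, 9, 8, 7, 6, 5, 2 → queue [10, 9, 8, 7, 6, 5, 2]
Visit 10; enqueue 13 → queue [9, 8, 7, 6, 5, 2, 13]
Visit 9; enqueue 12 → queue [8, 7, 6, 5, 2, 13, 12]
Visit 8; enqueue 4, 3, 1 → queue [7, 6, 5, 2, 13, 12, 4, 3, 1]
Visit 7 → queue [6, 5, 2, 13, 12, 4, 3, 1]
Visit 6; enqueue 0 → queue [5, 2, 13, 12, 4, 3, 1, 0]
Visit 5 → queue [2, 13, 12, 4, 3, 1, 0]
Visit 2 → queue [13, 12, 4, 3, 1, 0]
Visit 13 → queue [12, 4, 3, 1, 0]
Visit 12 → queue [4, 3, 1, 0]
Visit 4 → queue [3, 1, 0]
Visit 3 → queue [1, 0]
Visit 1 → queue [0]
Visit 0 → queue []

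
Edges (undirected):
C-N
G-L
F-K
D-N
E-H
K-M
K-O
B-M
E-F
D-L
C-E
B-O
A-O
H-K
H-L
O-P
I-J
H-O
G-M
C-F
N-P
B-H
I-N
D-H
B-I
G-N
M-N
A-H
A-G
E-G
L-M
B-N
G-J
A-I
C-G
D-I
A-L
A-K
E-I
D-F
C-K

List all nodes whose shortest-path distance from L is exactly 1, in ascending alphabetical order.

A, D, G, H, M

Level 0: L
Level 1: A, D, G, H, M
Level 2: B, C, E, F, I, J, K, N, O
Level 3: P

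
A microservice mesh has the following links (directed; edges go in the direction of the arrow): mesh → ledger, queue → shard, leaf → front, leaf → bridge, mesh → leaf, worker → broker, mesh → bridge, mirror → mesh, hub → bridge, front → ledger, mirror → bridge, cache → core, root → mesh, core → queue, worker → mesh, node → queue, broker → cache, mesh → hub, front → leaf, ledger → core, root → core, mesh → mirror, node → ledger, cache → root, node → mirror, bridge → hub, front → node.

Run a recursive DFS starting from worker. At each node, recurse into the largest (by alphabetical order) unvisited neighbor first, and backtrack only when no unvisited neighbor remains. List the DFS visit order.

worker, mesh, mirror, bridge, hub, ledger, core, queue, shard, leaf, front, node, broker, cache, root

Visit worker
worker → mesh
mesh → mirror
mirror → bridge
bridge → hub
mesh → ledger
ledger → core
core → queue
queue → shard
mesh → leaf
leaf → front
front → node
worker → broker
broker → cache
cache → root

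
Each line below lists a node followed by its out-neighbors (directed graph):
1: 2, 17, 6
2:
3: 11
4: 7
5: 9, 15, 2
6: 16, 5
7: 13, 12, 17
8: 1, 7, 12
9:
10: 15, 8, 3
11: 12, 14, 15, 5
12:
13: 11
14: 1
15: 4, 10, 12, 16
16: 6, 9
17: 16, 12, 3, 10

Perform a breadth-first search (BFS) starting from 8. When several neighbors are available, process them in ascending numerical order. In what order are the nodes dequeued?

Visit 8; enqueue 1, 7, 12 → queue [1, 7, 12]
Visit 1; enqueue 2, 6, 17 → queue [7, 12, 2, 6, 17]
Visit 7; enqueue 13 → queue [12, 2, 6, 17, 13]
Visit 12 → queue [2, 6, 17, 13]
Visit 2 → queue [6, 17, 13]
Visit 6; enqueue 5, 16 → queue [17, 13, 5, 16]
Visit 17; enqueue 3, 10 → queue [13, 5, 16, 3, 10]
Visit 13; enqueue 11 → queue [5, 16, 3, 10, 11]
Visit 5; enqueue 9, 15 → queue [16, 3, 10, 11, 9, 15]
Visit 16 → queue [3, 10, 11, 9, 15]
Visit 3 → queue [10, 11, 9, 15]
Visit 10 → queue [11, 9, 15]
Visit 11; enqueue 14 → queue [9, 15, 14]
Visit 9 → queue [15, 14]
Visit 15; enqueue 4 → queue [14, 4]
Visit 14 → queue [4]
Visit 4 → queue []

8, 1, 7, 12, 2, 6, 17, 13, 5, 16, 3, 10, 11, 9, 15, 14, 4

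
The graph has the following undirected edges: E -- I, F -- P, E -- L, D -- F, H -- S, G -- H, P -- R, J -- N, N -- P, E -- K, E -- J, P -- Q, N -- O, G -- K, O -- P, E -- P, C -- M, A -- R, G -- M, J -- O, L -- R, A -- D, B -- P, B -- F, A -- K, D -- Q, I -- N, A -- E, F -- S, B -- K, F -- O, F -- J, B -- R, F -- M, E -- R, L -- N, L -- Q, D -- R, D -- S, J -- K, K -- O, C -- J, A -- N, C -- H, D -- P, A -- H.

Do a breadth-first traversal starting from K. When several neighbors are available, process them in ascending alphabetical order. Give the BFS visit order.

K, A, B, E, G, J, O, D, H, N, R, F, P, I, L, M, C, Q, S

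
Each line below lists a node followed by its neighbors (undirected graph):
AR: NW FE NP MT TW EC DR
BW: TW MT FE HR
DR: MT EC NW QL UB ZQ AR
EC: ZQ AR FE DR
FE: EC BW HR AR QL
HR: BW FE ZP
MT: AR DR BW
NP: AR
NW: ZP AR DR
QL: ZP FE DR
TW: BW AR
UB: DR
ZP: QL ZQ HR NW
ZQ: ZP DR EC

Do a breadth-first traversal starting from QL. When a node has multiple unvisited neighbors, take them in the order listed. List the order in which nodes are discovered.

Visit QL; enqueue ZP, FE, DR → queue [ZP, FE, DR]
Visit ZP; enqueue ZQ, HR, NW → queue [FE, DR, ZQ, HR, NW]
Visit FE; enqueue EC, BW, AR → queue [DR, ZQ, HR, NW, EC, BW, AR]
Visit DR; enqueue MT, UB → queue [ZQ, HR, NW, EC, BW, AR, MT, UB]
Visit ZQ → queue [HR, NW, EC, BW, AR, MT, UB]
Visit HR → queue [NW, EC, BW, AR, MT, UB]
Visit NW → queue [EC, BW, AR, MT, UB]
Visit EC → queue [BW, AR, MT, UB]
Visit BW; enqueue TW → queue [AR, MT, UB, TW]
Visit AR; enqueue NP → queue [MT, UB, TW, NP]
Visit MT → queue [UB, TW, NP]
Visit UB → queue [TW, NP]
Visit TW → queue [NP]
Visit NP → queue []

QL -> ZP -> FE -> DR -> ZQ -> HR -> NW -> EC -> BW -> AR -> MT -> UB -> TW -> NP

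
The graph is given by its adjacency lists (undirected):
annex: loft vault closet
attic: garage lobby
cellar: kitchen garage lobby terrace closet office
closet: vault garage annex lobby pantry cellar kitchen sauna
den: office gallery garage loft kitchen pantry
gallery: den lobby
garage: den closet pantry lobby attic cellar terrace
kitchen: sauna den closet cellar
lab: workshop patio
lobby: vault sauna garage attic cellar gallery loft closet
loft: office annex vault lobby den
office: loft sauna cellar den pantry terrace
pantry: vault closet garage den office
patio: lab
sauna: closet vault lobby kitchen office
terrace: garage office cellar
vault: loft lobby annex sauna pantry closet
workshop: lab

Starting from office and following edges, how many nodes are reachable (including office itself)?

15

BFS from office visits: office, loft, sauna, cellar, den, pantry, terrace, annex, vault, lobby, closet, kitchen, garage, gallery, attic
Reachable nodes: 15 of 18 total.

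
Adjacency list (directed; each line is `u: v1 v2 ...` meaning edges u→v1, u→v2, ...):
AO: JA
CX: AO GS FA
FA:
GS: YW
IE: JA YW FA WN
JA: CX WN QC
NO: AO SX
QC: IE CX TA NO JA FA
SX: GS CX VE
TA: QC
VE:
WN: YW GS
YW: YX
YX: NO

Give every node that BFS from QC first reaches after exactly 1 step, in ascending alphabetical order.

CX, FA, IE, JA, NO, TA

Level 0: QC
Level 1: CX, FA, IE, JA, NO, TA
Level 2: AO, GS, SX, WN, YW
Level 3: VE, YX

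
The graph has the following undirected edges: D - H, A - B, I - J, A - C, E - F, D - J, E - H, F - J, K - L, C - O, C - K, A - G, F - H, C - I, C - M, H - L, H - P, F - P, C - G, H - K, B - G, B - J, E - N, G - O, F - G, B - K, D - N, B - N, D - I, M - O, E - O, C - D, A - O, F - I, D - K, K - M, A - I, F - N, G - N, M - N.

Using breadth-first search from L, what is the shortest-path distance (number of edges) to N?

3

Level 0: L
Level 1: H, K
Level 2: B, C, D, E, F, M, P
Level 3: A, G, I, J, N, O
N first appears at level 3.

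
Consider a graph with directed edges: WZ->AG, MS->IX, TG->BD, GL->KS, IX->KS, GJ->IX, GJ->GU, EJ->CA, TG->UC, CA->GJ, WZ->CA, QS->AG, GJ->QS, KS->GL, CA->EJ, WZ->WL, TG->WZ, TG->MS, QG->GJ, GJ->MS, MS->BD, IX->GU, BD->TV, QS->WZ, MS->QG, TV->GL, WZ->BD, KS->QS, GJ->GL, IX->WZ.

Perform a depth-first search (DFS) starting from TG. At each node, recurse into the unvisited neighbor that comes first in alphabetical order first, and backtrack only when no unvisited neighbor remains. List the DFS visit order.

TG -> BD -> TV -> GL -> KS -> QS -> AG -> WZ -> CA -> EJ -> GJ -> GU -> IX -> MS -> QG -> WL -> UC

Visit TG
TG → BD
BD → TV
TV → GL
GL → KS
KS → QS
QS → AG
QS → WZ
WZ → CA
CA → EJ
CA → GJ
GJ → GU
GJ → IX
GJ → MS
MS → QG
WZ → WL
TG → UC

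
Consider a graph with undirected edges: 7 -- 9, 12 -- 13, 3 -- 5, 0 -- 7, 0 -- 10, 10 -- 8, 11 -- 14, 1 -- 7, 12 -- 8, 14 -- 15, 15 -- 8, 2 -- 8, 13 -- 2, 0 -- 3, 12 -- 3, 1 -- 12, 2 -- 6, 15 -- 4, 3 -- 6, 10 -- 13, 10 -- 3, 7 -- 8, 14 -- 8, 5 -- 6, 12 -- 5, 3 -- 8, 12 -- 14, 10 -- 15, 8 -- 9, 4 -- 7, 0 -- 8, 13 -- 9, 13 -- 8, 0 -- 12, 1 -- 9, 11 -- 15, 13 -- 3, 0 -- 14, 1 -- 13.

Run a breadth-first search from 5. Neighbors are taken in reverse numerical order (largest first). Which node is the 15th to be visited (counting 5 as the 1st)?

7

Visit 5; enqueue 12, 6, 3 → queue [12, 6, 3]
Visit 12; enqueue 14, 13, 8, 1, 0 → queue [6, 3, 14, 13, 8, 1, 0]
Visit 6; enqueue 2 → queue [3, 14, 13, 8, 1, 0, 2]
Visit 3; enqueue 10 → queue [14, 13, 8, 1, 0, 2, 10]
Visit 14; enqueue 15, 11 → queue [13, 8, 1, 0, 2, 10, 15, 11]
Visit 13; enqueue 9 → queue [8, 1, 0, 2, 10, 15, 11, 9]
Visit 8; enqueue 7 → queue [1, 0, 2, 10, 15, 11, 9, 7]
Visit 1 → queue [0, 2, 10, 15, 11, 9, 7]
Visit 0 → queue [2, 10, 15, 11, 9, 7]
Visit 2 → queue [10, 15, 11, 9, 7]
Visit 10 → queue [15, 11, 9, 7]
Visit 15; enqueue 4 → queue [11, 9, 7, 4]
Visit 11 → queue [9, 7, 4]
Visit 9 → queue [7, 4]
Visit 7 → queue [4]
Visit 4 → queue []

Visit order: 5, 12, 6, 3, 14, 13, 8, 1, 0, 2, 10, 15, 11, 9, 7, 4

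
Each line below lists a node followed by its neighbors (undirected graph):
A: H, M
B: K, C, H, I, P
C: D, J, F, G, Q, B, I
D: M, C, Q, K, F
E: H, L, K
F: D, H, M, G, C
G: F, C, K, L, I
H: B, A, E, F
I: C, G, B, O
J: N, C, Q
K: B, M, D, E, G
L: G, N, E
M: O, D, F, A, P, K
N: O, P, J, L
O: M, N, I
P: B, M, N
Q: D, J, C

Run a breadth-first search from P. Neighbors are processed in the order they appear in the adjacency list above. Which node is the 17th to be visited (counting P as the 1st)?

Q

Visit P; enqueue B, M, N → queue [B, M, N]
Visit B; enqueue K, C, H, I → queue [M, N, K, C, H, I]
Visit M; enqueue O, D, F, A → queue [N, K, C, H, I, O, D, F, A]
Visit N; enqueue J, L → queue [K, C, H, I, O, D, F, A, J, L]
Visit K; enqueue E, G → queue [C, H, I, O, D, F, A, J, L, E, G]
Visit C; enqueue Q → queue [H, I, O, D, F, A, J, L, E, G, Q]
Visit H → queue [I, O, D, F, A, J, L, E, G, Q]
Visit I → queue [O, D, F, A, J, L, E, G, Q]
Visit O → queue [D, F, A, J, L, E, G, Q]
Visit D → queue [F, A, J, L, E, G, Q]
Visit F → queue [A, J, L, E, G, Q]
Visit A → queue [J, L, E, G, Q]
Visit J → queue [L, E, G, Q]
Visit L → queue [E, G, Q]
Visit E → queue [G, Q]
Visit G → queue [Q]
Visit Q → queue []

Visit order: P, B, M, N, K, C, H, I, O, D, F, A, J, L, E, G, Q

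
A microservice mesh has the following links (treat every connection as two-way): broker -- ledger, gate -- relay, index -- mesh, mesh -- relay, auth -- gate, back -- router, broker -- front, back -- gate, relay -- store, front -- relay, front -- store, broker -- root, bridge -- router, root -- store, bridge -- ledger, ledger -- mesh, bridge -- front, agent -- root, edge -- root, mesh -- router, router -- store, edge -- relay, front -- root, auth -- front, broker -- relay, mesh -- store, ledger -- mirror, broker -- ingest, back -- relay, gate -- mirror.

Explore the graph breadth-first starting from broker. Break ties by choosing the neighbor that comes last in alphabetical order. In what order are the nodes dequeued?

broker root relay ledger ingest front store edge agent mesh gate back mirror bridge auth router index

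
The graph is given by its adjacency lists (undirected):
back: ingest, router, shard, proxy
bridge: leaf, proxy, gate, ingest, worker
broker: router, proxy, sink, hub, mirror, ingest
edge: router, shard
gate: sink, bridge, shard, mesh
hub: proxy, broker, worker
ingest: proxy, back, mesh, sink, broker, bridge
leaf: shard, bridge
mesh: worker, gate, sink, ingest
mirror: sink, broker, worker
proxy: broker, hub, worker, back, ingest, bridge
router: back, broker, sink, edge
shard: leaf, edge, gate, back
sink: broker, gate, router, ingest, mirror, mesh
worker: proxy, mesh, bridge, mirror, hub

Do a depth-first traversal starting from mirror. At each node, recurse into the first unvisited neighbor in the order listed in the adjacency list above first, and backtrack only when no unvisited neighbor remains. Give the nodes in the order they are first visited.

mirror, sink, broker, router, back, ingest, proxy, hub, worker, mesh, gate, bridge, leaf, shard, edge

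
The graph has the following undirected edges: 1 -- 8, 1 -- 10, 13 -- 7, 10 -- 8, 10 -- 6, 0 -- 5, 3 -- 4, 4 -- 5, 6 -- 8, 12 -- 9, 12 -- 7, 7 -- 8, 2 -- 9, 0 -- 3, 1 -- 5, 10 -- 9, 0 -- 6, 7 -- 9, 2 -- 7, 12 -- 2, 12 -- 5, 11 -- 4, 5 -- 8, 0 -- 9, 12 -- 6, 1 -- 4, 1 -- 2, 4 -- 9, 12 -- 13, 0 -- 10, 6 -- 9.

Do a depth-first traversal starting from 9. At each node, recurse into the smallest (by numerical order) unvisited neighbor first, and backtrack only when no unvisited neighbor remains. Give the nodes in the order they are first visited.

9 → 0 → 3 → 4 → 1 → 2 → 7 → 8 → 5 → 12 → 6 → 10 → 13 → 11

Visit 9
9 → 0
0 → 3
3 → 4
4 → 1
1 → 2
2 → 7
7 → 8
8 → 5
5 → 12
12 → 6
6 → 10
12 → 13
4 → 11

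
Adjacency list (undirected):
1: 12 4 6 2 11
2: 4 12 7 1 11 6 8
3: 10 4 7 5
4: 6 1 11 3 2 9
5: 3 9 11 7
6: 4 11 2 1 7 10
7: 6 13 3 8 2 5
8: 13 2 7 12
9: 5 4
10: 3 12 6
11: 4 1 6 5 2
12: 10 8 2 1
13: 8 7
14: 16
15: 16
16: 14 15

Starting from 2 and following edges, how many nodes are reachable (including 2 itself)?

BFS from 2 visits: 2, 12, 11, 8, 7, 6, 4, 1, 10, 5, 13, 3, 9
Reachable nodes: 13 of 16 total.

13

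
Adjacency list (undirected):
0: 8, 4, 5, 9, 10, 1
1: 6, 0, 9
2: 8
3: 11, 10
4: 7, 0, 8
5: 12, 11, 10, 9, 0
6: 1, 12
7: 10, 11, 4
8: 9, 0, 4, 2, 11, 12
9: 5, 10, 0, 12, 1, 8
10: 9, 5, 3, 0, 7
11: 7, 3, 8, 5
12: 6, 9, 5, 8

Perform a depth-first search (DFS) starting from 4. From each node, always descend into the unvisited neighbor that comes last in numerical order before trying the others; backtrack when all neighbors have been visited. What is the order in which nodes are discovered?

Visit 4
4 → 8
8 → 12
12 → 9
9 → 10
10 → 7
7 → 11
11 → 5
5 → 0
0 → 1
1 → 6
11 → 3
8 → 2

4 -> 8 -> 12 -> 9 -> 10 -> 7 -> 11 -> 5 -> 0 -> 1 -> 6 -> 3 -> 2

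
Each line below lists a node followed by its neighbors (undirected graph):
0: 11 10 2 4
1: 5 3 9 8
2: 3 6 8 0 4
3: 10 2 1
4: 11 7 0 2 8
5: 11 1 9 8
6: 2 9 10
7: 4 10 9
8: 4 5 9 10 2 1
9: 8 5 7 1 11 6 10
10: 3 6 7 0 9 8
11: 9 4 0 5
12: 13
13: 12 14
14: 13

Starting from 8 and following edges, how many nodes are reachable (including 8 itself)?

12

BFS from 8 visits: 8, 1, 2, 4, 5, 9, 10, 3, 0, 6, 7, 11
Reachable nodes: 12 of 15 total.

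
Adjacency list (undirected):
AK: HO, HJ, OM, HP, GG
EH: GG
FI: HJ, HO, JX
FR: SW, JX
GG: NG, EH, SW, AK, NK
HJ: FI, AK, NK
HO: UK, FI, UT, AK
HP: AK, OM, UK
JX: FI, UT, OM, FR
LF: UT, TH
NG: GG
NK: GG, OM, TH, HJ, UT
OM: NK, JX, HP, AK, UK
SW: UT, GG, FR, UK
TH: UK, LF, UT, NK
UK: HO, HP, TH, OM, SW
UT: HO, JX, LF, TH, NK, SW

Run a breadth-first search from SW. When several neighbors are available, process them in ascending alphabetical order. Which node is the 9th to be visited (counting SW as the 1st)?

Visit SW; enqueue FR, GG, UK, UT → queue [FR, GG, UK, UT]
Visit FR; enqueue JX → queue [GG, UK, UT, JX]
Visit GG; enqueue AK, EH, NG, NK → queue [UK, UT, JX, AK, EH, NG, NK]
Visit UK; enqueue HO, HP, OM, TH → queue [UT, JX, AK, EH, NG, NK, HO, HP, OM, TH]
Visit UT; enqueue LF → queue [JX, AK, EH, NG, NK, HO, HP, OM, TH, LF]
Visit JX; enqueue FI → queue [AK, EH, NG, NK, HO, HP, OM, TH, LF, FI]
Visit AK; enqueue HJ → queue [EH, NG, NK, HO, HP, OM, TH, LF, FI, HJ]
Visit EH → queue [NG, NK, HO, HP, OM, TH, LF, FI, HJ]
Visit NG → queue [NK, HO, HP, OM, TH, LF, FI, HJ]
Visit NK → queue [HO, HP, OM, TH, LF, FI, HJ]
Visit HO → queue [HP, OM, TH, LF, FI, HJ]
Visit HP → queue [OM, TH, LF, FI, HJ]
Visit OM → queue [TH, LF, FI, HJ]
Visit TH → queue [LF, FI, HJ]
Visit LF → queue [FI, HJ]
Visit FI → queue [HJ]
Visit HJ → queue []

Visit order: SW, FR, GG, UK, UT, JX, AK, EH, NG, NK, HO, HP, OM, TH, LF, FI, HJ

NG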